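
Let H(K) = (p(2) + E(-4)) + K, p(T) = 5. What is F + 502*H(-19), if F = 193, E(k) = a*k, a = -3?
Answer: -811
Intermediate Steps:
E(k) = -3*k
H(K) = 17 + K (H(K) = (5 - 3*(-4)) + K = (5 + 12) + K = 17 + K)
F + 502*H(-19) = 193 + 502*(17 - 19) = 193 + 502*(-2) = 193 - 1004 = -811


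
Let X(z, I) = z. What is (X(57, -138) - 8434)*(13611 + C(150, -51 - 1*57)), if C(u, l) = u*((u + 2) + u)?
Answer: -493497447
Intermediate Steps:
C(u, l) = u*(2 + 2*u) (C(u, l) = u*((2 + u) + u) = u*(2 + 2*u))
(X(57, -138) - 8434)*(13611 + C(150, -51 - 1*57)) = (57 - 8434)*(13611 + 2*150*(1 + 150)) = -8377*(13611 + 2*150*151) = -8377*(13611 + 45300) = -8377*58911 = -493497447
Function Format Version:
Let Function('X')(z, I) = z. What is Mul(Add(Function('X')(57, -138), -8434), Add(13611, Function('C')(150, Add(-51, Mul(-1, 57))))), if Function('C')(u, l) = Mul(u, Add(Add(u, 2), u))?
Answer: -493497447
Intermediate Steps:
Function('C')(u, l) = Mul(u, Add(2, Mul(2, u))) (Function('C')(u, l) = Mul(u, Add(Add(2, u), u)) = Mul(u, Add(2, Mul(2, u))))
Mul(Add(Function('X')(57, -138), -8434), Add(13611, Function('C')(150, Add(-51, Mul(-1, 57))))) = Mul(Add(57, -8434), Add(13611, Mul(2, 150, Add(1, 150)))) = Mul(-8377, Add(13611, Mul(2, 150, 151))) = Mul(-8377, Add(13611, 45300)) = Mul(-8377, 58911) = -493497447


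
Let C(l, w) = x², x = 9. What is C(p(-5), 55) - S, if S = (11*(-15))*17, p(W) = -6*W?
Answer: 2886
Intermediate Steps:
C(l, w) = 81 (C(l, w) = 9² = 81)
S = -2805 (S = -165*17 = -2805)
C(p(-5), 55) - S = 81 - 1*(-2805) = 81 + 2805 = 2886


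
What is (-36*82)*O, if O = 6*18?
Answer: -318816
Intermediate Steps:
O = 108
(-36*82)*O = -36*82*108 = -2952*108 = -318816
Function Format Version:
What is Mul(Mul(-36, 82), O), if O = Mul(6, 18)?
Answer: -318816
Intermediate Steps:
O = 108
Mul(Mul(-36, 82), O) = Mul(Mul(-36, 82), 108) = Mul(-2952, 108) = -318816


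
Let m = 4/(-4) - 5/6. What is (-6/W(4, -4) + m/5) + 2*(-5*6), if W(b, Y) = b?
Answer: -928/15 ≈ -61.867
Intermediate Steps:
m = -11/6 (m = 4*(-¼) - 5*⅙ = -1 - ⅚ = -11/6 ≈ -1.8333)
(-6/W(4, -4) + m/5) + 2*(-5*6) = (-6/4 - 11/6/5) + 2*(-5*6) = (-6*¼ - 11/6*⅕) + 2*(-30) = (-3/2 - 11/30) - 60 = -28/15 - 60 = -928/15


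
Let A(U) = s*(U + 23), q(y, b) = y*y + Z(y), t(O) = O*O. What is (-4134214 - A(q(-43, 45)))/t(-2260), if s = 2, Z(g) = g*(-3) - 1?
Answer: -2069107/2553800 ≈ -0.81021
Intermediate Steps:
Z(g) = -1 - 3*g (Z(g) = -3*g - 1 = -1 - 3*g)
t(O) = O²
q(y, b) = -1 + y² - 3*y (q(y, b) = y*y + (-1 - 3*y) = y² + (-1 - 3*y) = -1 + y² - 3*y)
A(U) = 46 + 2*U (A(U) = 2*(U + 23) = 2*(23 + U) = 46 + 2*U)
(-4134214 - A(q(-43, 45)))/t(-2260) = (-4134214 - (46 + 2*(-1 + (-43)² - 3*(-43))))/((-2260)²) = (-4134214 - (46 + 2*(-1 + 1849 + 129)))/5107600 = (-4134214 - (46 + 2*1977))*(1/5107600) = (-4134214 - (46 + 3954))*(1/5107600) = (-4134214 - 1*4000)*(1/5107600) = (-4134214 - 4000)*(1/5107600) = -4138214*1/5107600 = -2069107/2553800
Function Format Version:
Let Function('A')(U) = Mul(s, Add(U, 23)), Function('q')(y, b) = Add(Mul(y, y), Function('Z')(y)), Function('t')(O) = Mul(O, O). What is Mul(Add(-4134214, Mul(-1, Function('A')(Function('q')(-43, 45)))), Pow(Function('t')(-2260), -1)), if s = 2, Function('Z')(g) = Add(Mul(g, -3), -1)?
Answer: Rational(-2069107, 2553800) ≈ -0.81021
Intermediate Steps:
Function('Z')(g) = Add(-1, Mul(-3, g)) (Function('Z')(g) = Add(Mul(-3, g), -1) = Add(-1, Mul(-3, g)))
Function('t')(O) = Pow(O, 2)
Function('q')(y, b) = Add(-1, Pow(y, 2), Mul(-3, y)) (Function('q')(y, b) = Add(Mul(y, y), Add(-1, Mul(-3, y))) = Add(Pow(y, 2), Add(-1, Mul(-3, y))) = Add(-1, Pow(y, 2), Mul(-3, y)))
Function('A')(U) = Add(46, Mul(2, U)) (Function('A')(U) = Mul(2, Add(U, 23)) = Mul(2, Add(23, U)) = Add(46, Mul(2, U)))
Mul(Add(-4134214, Mul(-1, Function('A')(Function('q')(-43, 45)))), Pow(Function('t')(-2260), -1)) = Mul(Add(-4134214, Mul(-1, Add(46, Mul(2, Add(-1, Pow(-43, 2), Mul(-3, -43)))))), Pow(Pow(-2260, 2), -1)) = Mul(Add(-4134214, Mul(-1, Add(46, Mul(2, Add(-1, 1849, 129))))), Pow(5107600, -1)) = Mul(Add(-4134214, Mul(-1, Add(46, Mul(2, 1977)))), Rational(1, 5107600)) = Mul(Add(-4134214, Mul(-1, Add(46, 3954))), Rational(1, 5107600)) = Mul(Add(-4134214, Mul(-1, 4000)), Rational(1, 5107600)) = Mul(Add(-4134214, -4000), Rational(1, 5107600)) = Mul(-4138214, Rational(1, 5107600)) = Rational(-2069107, 2553800)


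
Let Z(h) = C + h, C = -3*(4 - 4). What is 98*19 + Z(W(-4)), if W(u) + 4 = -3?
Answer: 1855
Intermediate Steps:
C = 0 (C = -3*0 = 0)
W(u) = -7 (W(u) = -4 - 3 = -7)
Z(h) = h (Z(h) = 0 + h = h)
98*19 + Z(W(-4)) = 98*19 - 7 = 1862 - 7 = 1855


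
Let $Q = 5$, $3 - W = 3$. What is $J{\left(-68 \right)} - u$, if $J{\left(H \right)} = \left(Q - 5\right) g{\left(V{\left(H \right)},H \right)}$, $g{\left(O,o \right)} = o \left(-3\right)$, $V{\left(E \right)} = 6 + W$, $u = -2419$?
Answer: $2419$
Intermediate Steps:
$W = 0$ ($W = 3 - 3 = 0$)
$V{\left(E \right)} = 6$ ($V{\left(E \right)} = 6 + 0 = 6$)
$g{\left(O,o \right)} = - 3 o$
$J{\left(H \right)} = 0$ ($J{\left(H \right)} = \left(5 - 5\right) \left(- 3 H\right) = 0 \left(- 3 H\right) = 0$)
$J{\left(-68 \right)} - u = 0 - -2419 = 0 + 2419 = 2419$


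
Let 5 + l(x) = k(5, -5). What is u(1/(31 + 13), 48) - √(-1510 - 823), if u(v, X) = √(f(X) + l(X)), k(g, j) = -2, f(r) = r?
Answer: √41 - I*√2333 ≈ 6.4031 - 48.301*I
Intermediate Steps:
l(x) = -7 (l(x) = -5 - 2 = -7)
u(v, X) = √(-7 + X) (u(v, X) = √(X - 7) = √(-7 + X))
u(1/(31 + 13), 48) - √(-1510 - 823) = √(-7 + 48) - √(-1510 - 823) = √41 - √(-2333) = √41 - I*√2333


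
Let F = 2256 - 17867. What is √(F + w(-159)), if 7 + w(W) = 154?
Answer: 2*I*√3866 ≈ 124.35*I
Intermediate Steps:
w(W) = 147 (w(W) = -7 + 154 = 147)
F = -15611
√(F + w(-159)) = √(-15611 + 147) = √(-15464) = 2*I*√3866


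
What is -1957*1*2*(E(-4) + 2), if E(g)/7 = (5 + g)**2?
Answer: -35226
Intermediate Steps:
E(g) = 7*(5 + g)**2
-1957*1*2*(E(-4) + 2) = -1957*1*2*(7*(5 - 4)**2 + 2) = -3914*(7*1**2 + 2) = -3914*(7*1 + 2) = -3914*(7 + 2) = -3914*9 = -1957*18 = -35226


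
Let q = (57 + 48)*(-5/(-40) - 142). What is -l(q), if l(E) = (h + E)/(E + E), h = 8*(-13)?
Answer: -120007/238350 ≈ -0.50349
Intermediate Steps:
h = -104
q = -119175/8 (q = 105*(-5*(-1/40) - 142) = 105*(⅛ - 142) = 105*(-1135/8) = -119175/8 ≈ -14897.)
l(E) = (-104 + E)/(2*E) (l(E) = (-104 + E)/(E + E) = (-104 + E)/((2*E)) = (-104 + E)*(1/(2*E)) = (-104 + E)/(2*E))
-l(q) = -(-104 - 119175/8)/(2*(-119175/8)) = -(-8)*(-120007)/(2*119175*8) = -1*120007/238350 = -120007/238350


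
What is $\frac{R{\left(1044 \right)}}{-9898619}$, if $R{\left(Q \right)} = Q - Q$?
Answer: $0$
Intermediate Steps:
$R{\left(Q \right)} = 0$
$\frac{R{\left(1044 \right)}}{-9898619} = \frac{0}{-9898619} = 0 \left(- \frac{1}{9898619}\right) = 0$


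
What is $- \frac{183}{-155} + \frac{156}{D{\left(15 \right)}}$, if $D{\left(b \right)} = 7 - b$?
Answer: $- \frac{5679}{310} \approx -18.319$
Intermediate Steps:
$- \frac{183}{-155} + \frac{156}{D{\left(15 \right)}} = - \frac{183}{-155} + \frac{156}{7 - 15} = \left(-183\right) \left(- \frac{1}{155}\right) + \frac{156}{7 - 15} = \frac{183}{155} + \frac{156}{-8} = \frac{183}{155} + 156 \left(- \frac{1}{8}\right) = \frac{183}{155} - \frac{39}{2} = - \frac{5679}{310}$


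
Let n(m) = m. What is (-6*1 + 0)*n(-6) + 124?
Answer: 160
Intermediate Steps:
(-6*1 + 0)*n(-6) + 124 = (-6*1 + 0)*(-6) + 124 = (-6 + 0)*(-6) + 124 = -6*(-6) + 124 = 36 + 124 = 160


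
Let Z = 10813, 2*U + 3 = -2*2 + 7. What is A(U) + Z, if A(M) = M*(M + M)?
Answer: 10813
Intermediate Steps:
U = 0 (U = -3/2 + (-2*2 + 7)/2 = -3/2 + (-4 + 7)/2 = -3/2 + (½)*3 = -3/2 + 3/2 = 0)
A(M) = 2*M² (A(M) = M*(2*M) = 2*M²)
A(U) + Z = 2*0² + 10813 = 2*0 + 10813 = 0 + 10813 = 10813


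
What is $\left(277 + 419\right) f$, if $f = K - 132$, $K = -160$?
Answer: $-203232$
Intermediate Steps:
$f = -292$ ($f = -160 - 132 = -292$)
$\left(277 + 419\right) f = \left(277 + 419\right) \left(-292\right) = 696 \left(-292\right) = -203232$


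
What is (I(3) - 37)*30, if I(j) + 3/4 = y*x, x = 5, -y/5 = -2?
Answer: 735/2 ≈ 367.50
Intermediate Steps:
y = 10 (y = -5*(-2) = 10)
I(j) = 197/4 (I(j) = -¾ + 10*5 = -¾ + 50 = 197/4)
(I(3) - 37)*30 = (197/4 - 37)*30 = (49/4)*30 = 735/2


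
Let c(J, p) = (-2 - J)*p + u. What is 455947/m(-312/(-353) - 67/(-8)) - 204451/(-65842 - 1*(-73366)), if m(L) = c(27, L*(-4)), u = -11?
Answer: 206229551711/513339948 ≈ 401.74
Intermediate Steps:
c(J, p) = -11 + p*(-2 - J) (c(J, p) = (-2 - J)*p - 11 = p*(-2 - J) - 11 = -11 + p*(-2 - J))
m(L) = -11 + 116*L (m(L) = -11 - 2*L*(-4) - 1*27*L*(-4) = -11 - (-8)*L - 1*27*(-4*L) = -11 + 8*L + 108*L = -11 + 116*L)
455947/m(-312/(-353) - 67/(-8)) - 204451/(-65842 - 1*(-73366)) = 455947/(-11 + 116*(-312/(-353) - 67/(-8))) - 204451/(-65842 - 1*(-73366)) = 455947/(-11 + 116*(-312*(-1/353) - 67*(-⅛))) - 204451/(-65842 + 73366) = 455947/(-11 + 116*(312/353 + 67/8)) - 204451/7524 = 455947/(-11 + 116*(26147/2824)) - 204451*1/7524 = 455947/(-11 + 758263/706) - 204451/7524 = 455947/(750497/706) - 204451/7524 = 455947*(706/750497) - 204451/7524 = 321898582/750497 - 204451/7524 = 206229551711/513339948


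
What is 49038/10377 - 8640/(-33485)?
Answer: 115446314/23164923 ≈ 4.9837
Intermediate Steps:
49038/10377 - 8640/(-33485) = 49038*(1/10377) - 8640*(-1/33485) = 16346/3459 + 1728/6697 = 115446314/23164923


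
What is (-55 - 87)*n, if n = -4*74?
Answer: 42032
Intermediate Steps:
n = -296
(-55 - 87)*n = (-55 - 87)*(-296) = -142*(-296) = 42032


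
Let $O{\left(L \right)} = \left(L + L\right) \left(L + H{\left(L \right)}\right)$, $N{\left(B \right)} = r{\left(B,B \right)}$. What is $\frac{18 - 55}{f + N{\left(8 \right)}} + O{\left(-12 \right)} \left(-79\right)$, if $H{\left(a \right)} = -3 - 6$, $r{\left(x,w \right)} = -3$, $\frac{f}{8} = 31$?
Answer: $- \frac{9754957}{245} \approx -39816.0$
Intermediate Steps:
$f = 248$ ($f = 8 \cdot 31 = 248$)
$N{\left(B \right)} = -3$
$H{\left(a \right)} = -9$ ($H{\left(a \right)} = -3 - 6 = -9$)
$O{\left(L \right)} = 2 L \left(-9 + L\right)$ ($O{\left(L \right)} = \left(L + L\right) \left(L - 9\right) = 2 L \left(-9 + L\right)$)
$\frac{18 - 55}{f + N{\left(8 \right)}} + O{\left(-12 \right)} \left(-79\right) = \frac{18 - 55}{248 - 3} + 2 \left(-12\right) \left(-9 - 12\right) \left(-79\right) = - \frac{37}{245} + 2 \left(-12\right) \left(-21\right) \left(-79\right) = \left(-37\right) \frac{1}{245} + 504 \left(-79\right) = - \frac{37}{245} - 39816 = - \frac{9754957}{245}$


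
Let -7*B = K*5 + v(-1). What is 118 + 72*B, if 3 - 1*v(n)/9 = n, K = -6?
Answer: 394/7 ≈ 56.286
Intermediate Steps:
v(n) = 27 - 9*n
B = -6/7 (B = -(-6*5 + (27 - 9*(-1)))/7 = -(-30 + (27 + 9))/7 = -(-30 + 36)/7 = -1/7*6 = -6/7 ≈ -0.85714)
118 + 72*B = 118 + 72*(-6/7) = 118 - 432/7 = 394/7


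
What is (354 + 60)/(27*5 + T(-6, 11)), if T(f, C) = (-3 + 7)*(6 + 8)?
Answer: 414/191 ≈ 2.1675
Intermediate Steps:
T(f, C) = 56 (T(f, C) = 4*14 = 56)
(354 + 60)/(27*5 + T(-6, 11)) = (354 + 60)/(27*5 + 56) = 414/(135 + 56) = 414/191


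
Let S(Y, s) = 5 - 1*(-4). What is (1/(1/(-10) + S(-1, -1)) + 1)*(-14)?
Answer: -1386/89 ≈ -15.573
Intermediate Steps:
S(Y, s) = 9 (S(Y, s) = 5 + 4 = 9)
(1/(1/(-10) + S(-1, -1)) + 1)*(-14) = (1/(1/(-10) + 9) + 1)*(-14) = (1/(-⅒ + 9) + 1)*(-14) = (1/(89/10) + 1)*(-14) = (10/89 + 1)*(-14) = (99/89)*(-14) = -1386/89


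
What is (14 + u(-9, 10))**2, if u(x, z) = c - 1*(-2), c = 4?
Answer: 400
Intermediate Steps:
u(x, z) = 6 (u(x, z) = 4 - 1*(-2) = 4 + 2 = 6)
(14 + u(-9, 10))**2 = (14 + 6)**2 = 20**2 = 400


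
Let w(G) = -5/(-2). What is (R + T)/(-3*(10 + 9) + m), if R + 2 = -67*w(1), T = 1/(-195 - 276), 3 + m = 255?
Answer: -159671/183690 ≈ -0.86924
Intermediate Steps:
m = 252 (m = -3 + 255 = 252)
w(G) = 5/2 (w(G) = -5*(-1/2) = 5/2)
T = -1/471 (T = 1/(-471) = -1/471 ≈ -0.0021231)
R = -339/2 (R = -2 - 67*5/2 = -2 - 335/2 = -339/2 ≈ -169.50)
(R + T)/(-3*(10 + 9) + m) = (-339/2 - 1/471)/(-3*(10 + 9) + 252) = -159671/(942*(-3*19 + 252)) = -159671/(942*(-57 + 252)) = -159671/942/195 = -159671/942*1/195 = -159671/183690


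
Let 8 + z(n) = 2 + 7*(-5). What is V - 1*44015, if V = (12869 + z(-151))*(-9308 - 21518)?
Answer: -395479943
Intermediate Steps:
z(n) = -41 (z(n) = -8 + (2 + 7*(-5)) = -8 + (2 - 35) = -8 - 33 = -41)
V = -395435928 (V = (12869 - 41)*(-9308 - 21518) = 12828*(-30826) = -395435928)
V - 1*44015 = -395435928 - 1*44015 = -395435928 - 44015 = -395479943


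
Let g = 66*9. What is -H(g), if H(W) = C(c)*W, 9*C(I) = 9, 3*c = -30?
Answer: -594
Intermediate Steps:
c = -10 (c = (1/3)*(-30) = -10)
g = 594
C(I) = 1 (C(I) = (1/9)*9 = 1)
H(W) = W (H(W) = 1*W = W)
-H(g) = -1*594 = -594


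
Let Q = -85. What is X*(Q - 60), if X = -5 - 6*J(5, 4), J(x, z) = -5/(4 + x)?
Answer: 725/3 ≈ 241.67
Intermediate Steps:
J(x, z) = -5/(4 + x)
X = -5/3 (X = -5 - (-30)/(4 + 5) = -5 - (-30)/9 = -5 - 6*(-5/9) = -5 + 10/3 = -5/3 ≈ -1.6667)
X*(Q - 60) = -5*(-85 - 60)/3 = -5/3*(-145) = 725/3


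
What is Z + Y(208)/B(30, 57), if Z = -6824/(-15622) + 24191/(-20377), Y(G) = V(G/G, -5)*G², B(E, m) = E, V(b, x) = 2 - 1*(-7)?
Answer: 10328558273427/795823735 ≈ 12978.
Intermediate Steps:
V(b, x) = 9 (V(b, x) = 2 + 7 = 9)
Y(G) = 9*G²
Z = -119429577/159164747 (Z = -6824*(-1/15622) + 24191*(-1/20377) = 3412/7811 - 24191/20377 = -119429577/159164747 ≈ -0.75035)
Z + Y(208)/B(30, 57) = -119429577/159164747 + (9*208²)/30 = -119429577/159164747 + (9*43264)*(1/30) = -119429577/159164747 + 389376*(1/30) = -119429577/159164747 + 64896/5 = 10328558273427/795823735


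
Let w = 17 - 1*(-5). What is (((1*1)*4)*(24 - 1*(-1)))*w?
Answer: 2200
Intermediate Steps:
w = 22 (w = 17 + 5 = 22)
(((1*1)*4)*(24 - 1*(-1)))*w = (((1*1)*4)*(24 - 1*(-1)))*22 = ((1*4)*(24 + 1))*22 = (4*25)*22 = 100*22 = 2200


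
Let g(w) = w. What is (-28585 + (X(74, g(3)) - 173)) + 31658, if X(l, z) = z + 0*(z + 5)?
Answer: 2903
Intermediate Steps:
X(l, z) = z (X(l, z) = z + 0*(5 + z) = z + 0 = z)
(-28585 + (X(74, g(3)) - 173)) + 31658 = (-28585 + (3 - 173)) + 31658 = (-28585 - 170) + 31658 = -28755 + 31658 = 2903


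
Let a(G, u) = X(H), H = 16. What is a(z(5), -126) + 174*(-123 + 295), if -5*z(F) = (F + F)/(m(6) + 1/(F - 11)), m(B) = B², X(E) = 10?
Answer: 29938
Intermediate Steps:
z(F) = -2*F/(5*(36 + 1/(-11 + F))) (z(F) = -(F + F)/(5*(6² + 1/(F - 11))) = -2*F/(5*(36 + 1/(-11 + F))))
a(G, u) = 10
a(z(5), -126) + 174*(-123 + 295) = 10 + 174*(-123 + 295) = 10 + 174*172 = 10 + 29928 = 29938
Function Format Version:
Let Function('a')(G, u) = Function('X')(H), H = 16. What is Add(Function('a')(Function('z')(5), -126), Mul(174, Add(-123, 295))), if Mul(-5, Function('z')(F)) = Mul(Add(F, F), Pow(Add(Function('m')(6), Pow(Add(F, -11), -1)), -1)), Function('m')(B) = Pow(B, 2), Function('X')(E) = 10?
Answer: 29938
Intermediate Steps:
Function('z')(F) = Mul(Rational(-2, 5), F, Pow(Add(36, Pow(Add(-11, F), -1)), -1)) (Function('z')(F) = Mul(Rational(-1, 5), Mul(Add(F, F), Pow(Add(Pow(6, 2), Pow(Add(F, -11), -1)), -1))) = Mul(Rational(-1, 5), Mul(Mul(2, F), Pow(Add(36, Pow(Add(-11, F), -1)), -1))) = Mul(Rational(-1, 5), Mul(2, F, Pow(Add(36, Pow(Add(-11, F), -1)), -1))) = Mul(Rational(-2, 5), F, Pow(Add(36, Pow(Add(-11, F), -1)), -1)))
Function('a')(G, u) = 10
Add(Function('a')(Function('z')(5), -126), Mul(174, Add(-123, 295))) = Add(10, Mul(174, Add(-123, 295))) = Add(10, Mul(174, 172)) = Add(10, 29928) = 29938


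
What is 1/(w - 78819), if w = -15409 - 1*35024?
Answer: -1/129252 ≈ -7.7368e-6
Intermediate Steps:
w = -50433 (w = -15409 - 35024 = -50433)
1/(w - 78819) = 1/(-50433 - 78819) = 1/(-129252) = -1/129252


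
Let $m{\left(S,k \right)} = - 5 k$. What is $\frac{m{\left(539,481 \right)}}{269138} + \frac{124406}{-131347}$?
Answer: $- \frac{913466799}{955418078} \approx -0.95609$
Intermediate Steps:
$\frac{m{\left(539,481 \right)}}{269138} + \frac{124406}{-131347} = \frac{\left(-5\right) 481}{269138} + \frac{124406}{-131347} = \left(-2405\right) \frac{1}{269138} + 124406 \left(- \frac{1}{131347}\right) = - \frac{65}{7274} - \frac{124406}{131347} = - \frac{913466799}{955418078}$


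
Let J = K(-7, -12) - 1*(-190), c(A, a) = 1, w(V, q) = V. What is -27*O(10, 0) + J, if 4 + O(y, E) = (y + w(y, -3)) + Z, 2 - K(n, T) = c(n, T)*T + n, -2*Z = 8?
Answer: -113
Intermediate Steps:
Z = -4 (Z = -½*8 = -4)
K(n, T) = 2 - T - n (K(n, T) = 2 - (1*T + n) = 2 - (T + n) = 2 + (-T - n) = 2 - T - n)
O(y, E) = -8 + 2*y (O(y, E) = -4 + ((y + y) - 4) = -4 + (2*y - 4) = -4 + (-4 + 2*y) = -8 + 2*y)
J = 211 (J = (2 - 1*(-12) - 1*(-7)) - 1*(-190) = (2 + 12 + 7) + 190 = 21 + 190 = 211)
-27*O(10, 0) + J = -27*(-8 + 2*10) + 211 = -27*(-8 + 20) + 211 = -27*12 + 211 = -324 + 211 = -113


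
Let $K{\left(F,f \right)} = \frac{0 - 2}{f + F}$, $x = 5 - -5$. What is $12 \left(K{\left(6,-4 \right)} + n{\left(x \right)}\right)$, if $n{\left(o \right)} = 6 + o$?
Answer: $180$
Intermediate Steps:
$x = 10$ ($x = 5 + 5 = 10$)
$K{\left(F,f \right)} = - \frac{2}{F + f}$
$12 \left(K{\left(6,-4 \right)} + n{\left(x \right)}\right) = 12 \left(- \frac{2}{6 - 4} + \left(6 + 10\right)\right) = 12 \left(- \frac{2}{2} + 16\right) = 12 \left(\left(-2\right) \frac{1}{2} + 16\right) = 12 \left(-1 + 16\right) = 12 \cdot 15 = 180$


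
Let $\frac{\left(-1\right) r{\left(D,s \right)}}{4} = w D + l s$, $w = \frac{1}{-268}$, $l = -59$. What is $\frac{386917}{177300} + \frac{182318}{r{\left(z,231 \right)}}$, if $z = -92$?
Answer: $\frac{89474508949}{16189617600} \approx 5.5267$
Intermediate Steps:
$w = - \frac{1}{268} \approx -0.0037313$
$r{\left(D,s \right)} = 236 s + \frac{D}{67}$ ($r{\left(D,s \right)} = - 4 \left(- \frac{D}{268} - 59 s\right) = - 4 \left(- 59 s - \frac{D}{268}\right) = 236 s + \frac{D}{67}$)
$\frac{386917}{177300} + \frac{182318}{r{\left(z,231 \right)}} = \frac{386917}{177300} + \frac{182318}{236 \cdot 231 + \frac{1}{67} \left(-92\right)} = 386917 \cdot \frac{1}{177300} + \frac{182318}{54516 - \frac{92}{67}} = \frac{386917}{177300} + \frac{182318}{\frac{3652480}{67}} = \frac{386917}{177300} + 182318 \cdot \frac{67}{3652480} = \frac{386917}{177300} + \frac{6107653}{1826240} = \frac{89474508949}{16189617600}$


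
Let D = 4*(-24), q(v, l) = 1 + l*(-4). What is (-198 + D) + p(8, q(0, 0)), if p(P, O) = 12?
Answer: -282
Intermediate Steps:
q(v, l) = 1 - 4*l
D = -96
(-198 + D) + p(8, q(0, 0)) = (-198 - 96) + 12 = -294 + 12 = -282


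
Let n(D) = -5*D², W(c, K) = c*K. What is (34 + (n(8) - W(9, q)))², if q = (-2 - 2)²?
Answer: 184900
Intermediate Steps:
q = 16 (q = (-4)² = 16)
W(c, K) = K*c
(34 + (n(8) - W(9, q)))² = (34 + (-5*8² - 16*9))² = (34 + (-5*64 - 1*144))² = (34 + (-320 - 144))² = (34 - 464)² = (-430)² = 184900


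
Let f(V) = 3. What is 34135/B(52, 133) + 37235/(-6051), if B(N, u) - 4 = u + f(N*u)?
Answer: 40267597/169428 ≈ 237.67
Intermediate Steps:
B(N, u) = 7 + u (B(N, u) = 4 + (u + 3) = 4 + (3 + u) = 7 + u)
34135/B(52, 133) + 37235/(-6051) = 34135/(7 + 133) + 37235/(-6051) = 34135/140 + 37235*(-1/6051) = 34135*(1/140) - 37235/6051 = 6827/28 - 37235/6051 = 40267597/169428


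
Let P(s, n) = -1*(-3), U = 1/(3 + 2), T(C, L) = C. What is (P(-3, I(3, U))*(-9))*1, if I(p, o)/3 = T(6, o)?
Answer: -27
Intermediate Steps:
U = 1/5 ≈ 0.20000
I(p, o) = 18 (I(p, o) = 3*6 = 18)
P(s, n) = 3
(P(-3, I(3, U))*(-9))*1 = (3*(-9))*1 = -27*1 = -27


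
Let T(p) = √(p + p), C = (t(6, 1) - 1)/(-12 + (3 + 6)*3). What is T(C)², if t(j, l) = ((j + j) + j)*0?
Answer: -2/15 ≈ -0.13333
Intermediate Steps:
t(j, l) = 0 (t(j, l) = (2*j + j)*0 = (3*j)*0 = 0)
C = -1/15 (C = (0 - 1)/(-12 + (3 + 6)*3) = -1/(-12 + 9*3) = -1/(-12 + 27) = -1/15 ≈ -0.066667)
T(p) = √2*√p (T(p) = √(2*p) = √2*√p)
T(C)² = (√2*√(-1/15))² = (√2*(I*√15/15))² = (I*√30/15)² = -2/15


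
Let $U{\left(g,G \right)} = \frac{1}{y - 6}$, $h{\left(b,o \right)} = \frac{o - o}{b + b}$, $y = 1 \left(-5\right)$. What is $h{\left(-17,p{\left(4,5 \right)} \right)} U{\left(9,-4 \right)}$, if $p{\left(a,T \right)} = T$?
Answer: $0$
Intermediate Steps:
$y = -5$
$h{\left(b,o \right)} = 0$ ($h{\left(b,o \right)} = \frac{0}{2 b} = 0 \frac{1}{2 b} = 0$)
$U{\left(g,G \right)} = - \frac{1}{11}$ ($U{\left(g,G \right)} = \frac{1}{-5 - 6} = \frac{1}{-11} = - \frac{1}{11}$)
$h{\left(-17,p{\left(4,5 \right)} \right)} U{\left(9,-4 \right)} = 0 \left(- \frac{1}{11}\right) = 0$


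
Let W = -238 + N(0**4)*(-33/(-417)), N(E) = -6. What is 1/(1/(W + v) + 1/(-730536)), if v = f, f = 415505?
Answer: 42168033327192/43822457 ≈ 9.6225e+5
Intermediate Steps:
v = 415505
W = -33148/139 (W = -238 - (-198)/(-417) = -238 - (-198)*(-1)/417 = -238 - 6*11/139 = -238 - 66/139 = -33148/139 ≈ -238.47)
1/(1/(W + v) + 1/(-730536)) = 1/(1/(-33148/139 + 415505) + 1/(-730536)) = 1/(1/(57722047/139) - 1/730536) = 1/(139/57722047 - 1/730536) = 1/(43822457/42168033327192) = 42168033327192/43822457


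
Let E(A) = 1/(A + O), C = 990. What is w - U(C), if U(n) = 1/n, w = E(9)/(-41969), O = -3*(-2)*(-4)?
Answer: -41903/41549310 ≈ -0.0010085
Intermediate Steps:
O = -24 (O = 6*(-4) = -24)
E(A) = 1/(-24 + A) (E(A) = 1/(A - 24) = 1/(-24 + A))
w = 1/629535 (w = 1/((-24 + 9)*(-41969)) = -1/41969/(-15) = -1/15*(-1/41969) = 1/629535 ≈ 1.5885e-6)
w - U(C) = 1/629535 - 1/990 = -41903/41549310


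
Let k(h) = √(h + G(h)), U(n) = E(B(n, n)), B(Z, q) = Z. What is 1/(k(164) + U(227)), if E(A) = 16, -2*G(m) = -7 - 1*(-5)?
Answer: 16/91 - √165/91 ≈ 0.034668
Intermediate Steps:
G(m) = 1 (G(m) = -(-7 - 1*(-5))/2 = -(-7 + 5)/2 = -½*(-2) = 1)
U(n) = 16
k(h) = √(1 + h) (k(h) = √(h + 1) = √(1 + h))
1/(k(164) + U(227)) = 1/(√(1 + 164) + 16) = 1/(√165 + 16) = 1/(16 + √165)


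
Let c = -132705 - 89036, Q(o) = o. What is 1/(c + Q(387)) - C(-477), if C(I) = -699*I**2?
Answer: 35204753531933/221354 ≈ 1.5904e+8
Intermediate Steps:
c = -221741
1/(c + Q(387)) - C(-477) = 1/(-221741 + 387) - (-699)*(-477)**2 = 1/(-221354) - (-699)*227529 = -1/221354 - 1*(-159042771) = -1/221354 + 159042771 = 35204753531933/221354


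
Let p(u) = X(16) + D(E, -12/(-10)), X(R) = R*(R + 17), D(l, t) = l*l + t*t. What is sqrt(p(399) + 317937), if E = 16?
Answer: sqrt(7968061)/5 ≈ 564.55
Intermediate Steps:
D(l, t) = l**2 + t**2
X(R) = R*(17 + R)
p(u) = 19636/25 (p(u) = 16*(17 + 16) + (16**2 + (-12/(-10))**2) = 16*33 + (256 + (-12*(-1/10))**2) = 528 + (256 + (6/5)**2) = 528 + (256 + 36/25) = 528 + 6436/25 = 19636/25)
sqrt(p(399) + 317937) = sqrt(19636/25 + 317937) = sqrt(7968061/25) = sqrt(7968061)/5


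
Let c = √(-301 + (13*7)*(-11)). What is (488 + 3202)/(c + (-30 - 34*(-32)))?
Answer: 1952010/560333 - 1845*I*√1302/560333 ≈ 3.4837 - 0.11881*I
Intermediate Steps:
c = I*√1302 (c = √(-301 + 91*(-11)) = √(-301 - 1001) = √(-1302) = I*√1302 ≈ 36.083*I)
(488 + 3202)/(c + (-30 - 34*(-32))) = (488 + 3202)/(I*√1302 + (-30 - 34*(-32))) = 3690/(I*√1302 + (-30 + 1088)) = 3690/(I*√1302 + 1058) = 3690/(1058 + I*√1302)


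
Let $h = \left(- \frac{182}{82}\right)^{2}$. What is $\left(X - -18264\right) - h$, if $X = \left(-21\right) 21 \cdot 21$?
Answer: $\frac{15125762}{1681} \approx 8998.1$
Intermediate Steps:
$X = -9261$ ($X = \left(-441\right) 21 = -9261$)
$h = \frac{8281}{1681}$ ($h = \left(\left(-182\right) \frac{1}{82}\right)^{2} = \left(- \frac{91}{41}\right)^{2} = \frac{8281}{1681} \approx 4.9262$)
$\left(X - -18264\right) - h = \left(-9261 - -18264\right) - \frac{8281}{1681} = \left(-9261 + 18264\right) - \frac{8281}{1681} = 9003 - \frac{8281}{1681} = \frac{15125762}{1681}$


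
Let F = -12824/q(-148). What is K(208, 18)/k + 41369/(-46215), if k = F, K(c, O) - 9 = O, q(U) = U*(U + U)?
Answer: -6899294687/74082645 ≈ -93.130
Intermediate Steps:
q(U) = 2*U² (q(U) = U*(2*U) = 2*U²)
K(c, O) = 9 + O
F = -1603/5476 (F = -12824/(2*(-148)²) = -12824/(2*21904) = -12824/43808 = -12824*1/43808 = -1603/5476 ≈ -0.29273)
k = -1603/5476 ≈ -0.29273
K(208, 18)/k + 41369/(-46215) = (9 + 18)/(-1603/5476) + 41369/(-46215) = 27*(-5476/1603) + 41369*(-1/46215) = -147852/1603 - 41369/46215 = -6899294687/74082645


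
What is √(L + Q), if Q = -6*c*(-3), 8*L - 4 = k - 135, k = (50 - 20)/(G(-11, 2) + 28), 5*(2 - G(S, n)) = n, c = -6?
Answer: I*√2721535/148 ≈ 11.147*I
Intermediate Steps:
G(S, n) = 2 - n/5
k = 75/74 (k = (50 - 20)/((2 - ⅕*2) + 28) = 30/((2 - ⅖) + 28) = 30/(8/5 + 28) = 30/(148/5) = 30*(5/148) = 75/74 ≈ 1.0135)
L = -9619/592 (L = ½ + (75/74 - 135)/8 = ½ + (⅛)*(-9915/74) = ½ - 9915/592 = -9619/592 ≈ -16.248)
Q = -108 (Q = -6*(-6)*(-3) = 36*(-3) = -108)
√(L + Q) = √(-9619/592 - 108) = √(-73555/592) = I*√2721535/148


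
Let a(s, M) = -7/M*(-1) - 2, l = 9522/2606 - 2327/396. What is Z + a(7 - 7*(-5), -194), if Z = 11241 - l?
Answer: 562630772171/50050836 ≈ 11241.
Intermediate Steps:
l = -1146725/515988 (l = 9522*(1/2606) - 2327*1/396 = 4761/1303 - 2327/396 = -1146725/515988 ≈ -2.2224)
Z = 5801367833/515988 (Z = 11241 - 1*(-1146725/515988) = 11241 + 1146725/515988 = 5801367833/515988 ≈ 11243.)
a(s, M) = -2 + 7/M (a(s, M) = 7/M - 2 = -2 + 7/M)
Z + a(7 - 7*(-5), -194) = 5801367833/515988 + (-2 + 7/(-194)) = 5801367833/515988 + (-2 + 7*(-1/194)) = 5801367833/515988 + (-2 - 7/194) = 5801367833/515988 - 395/194 = 562630772171/50050836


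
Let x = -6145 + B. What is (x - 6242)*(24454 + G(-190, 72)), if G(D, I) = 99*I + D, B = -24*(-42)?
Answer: -357209568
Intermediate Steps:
B = 1008
x = -5137 (x = -6145 + 1008 = -5137)
G(D, I) = D + 99*I
(x - 6242)*(24454 + G(-190, 72)) = (-5137 - 6242)*(24454 + (-190 + 99*72)) = -11379*(24454 + (-190 + 7128)) = -11379*(24454 + 6938) = -11379*31392 = -357209568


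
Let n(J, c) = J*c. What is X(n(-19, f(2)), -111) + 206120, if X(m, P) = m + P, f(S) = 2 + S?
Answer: 205933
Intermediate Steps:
X(m, P) = P + m
X(n(-19, f(2)), -111) + 206120 = (-111 - 19*(2 + 2)) + 206120 = (-111 - 19*4) + 206120 = (-111 - 76) + 206120 = -187 + 206120 = 205933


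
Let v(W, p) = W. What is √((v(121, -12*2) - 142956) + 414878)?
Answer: 3*√30227 ≈ 521.58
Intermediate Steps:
√((v(121, -12*2) - 142956) + 414878) = √((121 - 142956) + 414878) = √(-142835 + 414878) = √272043 = 3*√30227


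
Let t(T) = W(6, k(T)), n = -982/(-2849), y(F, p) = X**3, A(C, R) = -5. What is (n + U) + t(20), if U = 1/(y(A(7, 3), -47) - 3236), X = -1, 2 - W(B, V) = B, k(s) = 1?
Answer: -33712967/9222213 ≈ -3.6556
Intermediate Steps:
W(B, V) = 2 - B
y(F, p) = -1 (y(F, p) = (-1)**3 = -1)
U = -1/3237 (U = 1/(-1 - 3236) = 1/(-3237) = -1/3237 ≈ -0.00030893)
n = 982/2849 (n = -982*(-1/2849) = 982/2849 ≈ 0.34468)
t(T) = -4 (t(T) = 2 - 1*6 = 2 - 6 = -4)
(n + U) + t(20) = (982/2849 - 1/3237) - 4 = 3175885/9222213 - 4 = -33712967/9222213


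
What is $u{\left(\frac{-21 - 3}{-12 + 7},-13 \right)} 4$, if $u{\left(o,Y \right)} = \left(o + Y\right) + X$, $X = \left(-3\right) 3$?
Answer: $- \frac{344}{5} \approx -68.8$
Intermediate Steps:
$X = -9$
$u{\left(o,Y \right)} = -9 + Y + o$ ($u{\left(o,Y \right)} = \left(o + Y\right) - 9 = \left(Y + o\right) - 9 = -9 + Y + o$)
$u{\left(\frac{-21 - 3}{-12 + 7},-13 \right)} 4 = \left(-9 - 13 + \frac{-21 - 3}{-12 + 7}\right) 4 = \left(-9 - 13 - \frac{24}{-5}\right) 4 = \left(-9 - 13 - - \frac{24}{5}\right) 4 = \left(-9 - 13 + \frac{24}{5}\right) 4 = \left(- \frac{86}{5}\right) 4 = - \frac{344}{5}$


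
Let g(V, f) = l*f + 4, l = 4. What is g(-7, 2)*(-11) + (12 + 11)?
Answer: -109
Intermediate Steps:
g(V, f) = 4 + 4*f (g(V, f) = 4*f + 4 = 4 + 4*f)
g(-7, 2)*(-11) + (12 + 11) = (4 + 4*2)*(-11) + (12 + 11) = (4 + 8)*(-11) + 23 = 12*(-11) + 23 = -132 + 23 = -109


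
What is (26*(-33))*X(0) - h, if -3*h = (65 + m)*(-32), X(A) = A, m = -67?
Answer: 64/3 ≈ 21.333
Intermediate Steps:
h = -64/3 (h = -(65 - 67)*(-32)/3 = -(-2)*(-32)/3 = -1/3*64 = -64/3 ≈ -21.333)
(26*(-33))*X(0) - h = (26*(-33))*0 - 1*(-64/3) = -858*0 + 64/3 = 0 + 64/3 = 64/3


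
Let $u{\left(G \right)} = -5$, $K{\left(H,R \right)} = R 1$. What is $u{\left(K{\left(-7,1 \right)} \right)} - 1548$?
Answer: $-1553$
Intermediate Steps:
$K{\left(H,R \right)} = R$
$u{\left(K{\left(-7,1 \right)} \right)} - 1548 = -5 - 1548 = -1553$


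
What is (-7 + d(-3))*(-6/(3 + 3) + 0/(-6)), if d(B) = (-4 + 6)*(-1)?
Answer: 9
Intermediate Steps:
d(B) = -2 (d(B) = 2*(-1) = -2)
(-7 + d(-3))*(-6/(3 + 3) + 0/(-6)) = (-7 - 2)*(-6/(3 + 3) + 0/(-6)) = -9*(-6/6 + 0*(-⅙)) = -9*(-6*⅙ + 0) = -9*(-1 + 0) = -9*(-1) = 9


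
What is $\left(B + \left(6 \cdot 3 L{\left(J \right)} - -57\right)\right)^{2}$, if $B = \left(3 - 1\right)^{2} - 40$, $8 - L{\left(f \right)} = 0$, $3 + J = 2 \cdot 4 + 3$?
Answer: $27225$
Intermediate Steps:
$J = 8$ ($J = -3 + \left(2 \cdot 4 + 3\right) = -3 + \left(8 + 3\right) = -3 + 11 = 8$)
$L{\left(f \right)} = 8$ ($L{\left(f \right)} = 8 - 0 = 8 + 0 = 8$)
$B = -36$ ($B = 2^{2} - 40 = 4 - 40 = -36$)
$\left(B + \left(6 \cdot 3 L{\left(J \right)} - -57\right)\right)^{2} = \left(-36 - \left(-57 - 6 \cdot 3 \cdot 8\right)\right)^{2} = \left(-36 + \left(18 \cdot 8 + 57\right)\right)^{2} = \left(-36 + \left(144 + 57\right)\right)^{2} = \left(-36 + 201\right)^{2} = 165^{2} = 27225$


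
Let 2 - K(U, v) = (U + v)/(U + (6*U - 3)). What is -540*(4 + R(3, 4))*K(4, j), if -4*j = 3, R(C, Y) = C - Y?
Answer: -15147/5 ≈ -3029.4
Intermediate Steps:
j = -¾ (j = -¼*3 = -¾ ≈ -0.75000)
K(U, v) = 2 - (U + v)/(-3 + 7*U) (K(U, v) = 2 - (U + v)/(U + (6*U - 3)) = 2 - (U + v)/(U + (-3 + 6*U)) = 2 - (U + v)/(-3 + 7*U))
-540*(4 + R(3, 4))*K(4, j) = -540*(4 + (3 - 1*4))*(-6 - 1*(-¾) + 13*4)/(-3 + 7*4) = -540*(4 + (3 - 4))*(-6 + ¾ + 52)/(-3 + 28) = -540*(4 - 1)*(187/4)/25 = -1620*(1/25)*(187/4) = -1620*187/100 = -540*561/100 = -15147/5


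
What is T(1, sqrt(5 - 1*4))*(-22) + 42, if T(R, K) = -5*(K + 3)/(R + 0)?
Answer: 482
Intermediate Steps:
T(R, K) = -5*(3 + K)/R
T(1, sqrt(5 - 1*4))*(-22) + 42 = (5*(-3 - sqrt(5 - 1*4))/1)*(-22) + 42 = (5*1*(-3 - sqrt(5 - 4)))*(-22) + 42 = (5*1*(-3 - sqrt(1)))*(-22) + 42 = (5*1*(-3 - 1*1))*(-22) + 42 = (5*1*(-3 - 1))*(-22) + 42 = (5*1*(-4))*(-22) + 42 = -20*(-22) + 42 = 440 + 42 = 482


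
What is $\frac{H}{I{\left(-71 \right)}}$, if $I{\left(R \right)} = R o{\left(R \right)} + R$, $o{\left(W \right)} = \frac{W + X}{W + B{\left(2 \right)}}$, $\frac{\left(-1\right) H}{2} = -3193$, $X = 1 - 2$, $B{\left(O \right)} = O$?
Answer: $- \frac{146878}{3337} \approx -44.015$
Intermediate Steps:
$X = -1$ ($X = 1 - 2 = -1$)
$H = 6386$ ($H = \left(-2\right) \left(-3193\right) = 6386$)
$o{\left(W \right)} = \frac{-1 + W}{2 + W}$ ($o{\left(W \right)} = \frac{W - 1}{W + 2} = \frac{-1 + W}{2 + W}$)
$I{\left(R \right)} = R + \frac{R \left(-1 + R\right)}{2 + R}$ ($I{\left(R \right)} = R \frac{-1 + R}{2 + R} + R = \frac{R \left(-1 + R\right)}{2 + R} + R = R + \frac{R \left(-1 + R\right)}{2 + R}$)
$\frac{H}{I{\left(-71 \right)}} = \frac{6386}{\left(-71\right) \frac{1}{2 - 71} \left(1 + 2 \left(-71\right)\right)} = \frac{6386}{\left(-71\right) \frac{1}{-69} \left(1 - 142\right)} = \frac{6386}{\left(-71\right) \left(- \frac{1}{69}\right) \left(-141\right)} = \frac{6386}{- \frac{3337}{23}} = 6386 \left(- \frac{23}{3337}\right) = - \frac{146878}{3337}$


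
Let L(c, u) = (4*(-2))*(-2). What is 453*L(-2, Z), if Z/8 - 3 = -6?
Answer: 7248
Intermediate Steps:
Z = -24 (Z = 24 + 8*(-6) = 24 - 48 = -24)
L(c, u) = 16 (L(c, u) = -8*(-2) = 16)
453*L(-2, Z) = 453*16 = 7248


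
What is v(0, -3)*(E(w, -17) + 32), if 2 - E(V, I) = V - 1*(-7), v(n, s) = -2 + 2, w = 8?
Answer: 0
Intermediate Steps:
v(n, s) = 0
E(V, I) = -5 - V (E(V, I) = 2 - (V - 1*(-7)) = 2 - (V + 7) = 2 - (7 + V) = 2 + (-7 - V) = -5 - V)
v(0, -3)*(E(w, -17) + 32) = 0*((-5 - 1*8) + 32) = 0*((-5 - 8) + 32) = 0*(-13 + 32) = 0*19 = 0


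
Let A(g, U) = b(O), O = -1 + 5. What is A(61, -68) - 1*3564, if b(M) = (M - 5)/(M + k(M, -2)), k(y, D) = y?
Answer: -28513/8 ≈ -3564.1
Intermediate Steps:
O = 4
b(M) = (-5 + M)/(2*M) (b(M) = (M - 5)/(M + M) = (-5 + M)/((2*M)) = (-5 + M)*(1/(2*M)) = (-5 + M)/(2*M))
A(g, U) = -⅛ (A(g, U) = (½)*(-5 + 4)/4 = (½)*(¼)*(-1) = -⅛)
A(61, -68) - 1*3564 = -⅛ - 1*3564 = -⅛ - 3564 = -28513/8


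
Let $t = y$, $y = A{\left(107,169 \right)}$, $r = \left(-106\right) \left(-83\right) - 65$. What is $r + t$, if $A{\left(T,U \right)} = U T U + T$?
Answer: $3064867$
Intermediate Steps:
$r = 8733$ ($r = 8798 - 65 = 8733$)
$A{\left(T,U \right)} = T + T U^{2}$ ($A{\left(T,U \right)} = T U U + T = T U^{2} + T = T + T U^{2}$)
$y = 3056134$ ($y = 107 \left(1 + 169^{2}\right) = 107 \left(1 + 28561\right) = 107 \cdot 28562 = 3056134$)
$t = 3056134$
$r + t = 8733 + 3056134 = 3064867$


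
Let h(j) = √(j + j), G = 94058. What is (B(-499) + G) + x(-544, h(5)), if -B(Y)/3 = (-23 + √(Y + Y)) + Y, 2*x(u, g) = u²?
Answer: 243592 - 3*I*√998 ≈ 2.4359e+5 - 94.773*I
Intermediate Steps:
h(j) = √2*√j (h(j) = √(2*j) = √2*√j)
x(u, g) = u²/2
B(Y) = 69 - 3*Y - 3*√2*√Y (B(Y) = -3*((-23 + √(Y + Y)) + Y) = -3*((-23 + √(2*Y)) + Y) = -3*((-23 + √2*√Y) + Y) = -3*(-23 + Y + √2*√Y) = 69 - 3*Y - 3*√2*√Y)
(B(-499) + G) + x(-544, h(5)) = ((69 - 3*(-499) - 3*√2*√(-499)) + 94058) + (½)*(-544)² = ((69 + 1497 - 3*√2*I*√499) + 94058) + (½)*295936 = ((69 + 1497 - 3*I*√998) + 94058) + 147968 = ((1566 - 3*I*√998) + 94058) + 147968 = (95624 - 3*I*√998) + 147968 = 243592 - 3*I*√998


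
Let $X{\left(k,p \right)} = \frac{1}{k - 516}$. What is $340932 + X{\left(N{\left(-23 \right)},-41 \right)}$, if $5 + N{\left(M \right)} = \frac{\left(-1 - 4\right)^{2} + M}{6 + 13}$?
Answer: $\frac{3374203985}{9897} \approx 3.4093 \cdot 10^{5}$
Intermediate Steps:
$N{\left(M \right)} = - \frac{70}{19} + \frac{M}{19}$ ($N{\left(M \right)} = -5 + \frac{\left(-1 - 4\right)^{2} + M}{6 + 13} = -5 + \frac{\left(-5\right)^{2} + M}{19} = -5 + \left(25 + M\right) \frac{1}{19} = -5 + \left(\frac{25}{19} + \frac{M}{19}\right) = - \frac{70}{19} + \frac{M}{19}$)
$X{\left(k,p \right)} = \frac{1}{-516 + k}$
$340932 + X{\left(N{\left(-23 \right)},-41 \right)} = 340932 + \frac{1}{-516 + \left(- \frac{70}{19} + \frac{1}{19} \left(-23\right)\right)} = 340932 + \frac{1}{-516 - \frac{93}{19}} = 340932 + \frac{1}{- \frac{9897}{19}} = 340932 - \frac{19}{9897} = \frac{3374203985}{9897}$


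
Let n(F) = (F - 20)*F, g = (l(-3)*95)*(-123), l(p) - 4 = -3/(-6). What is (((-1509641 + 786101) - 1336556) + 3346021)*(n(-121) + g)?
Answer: -91355969775/2 ≈ -4.5678e+10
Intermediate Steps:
l(p) = 9/2 (l(p) = 4 - 3/(-6) = 4 - 3*(-1/6) = 4 + 1/2 = 9/2)
g = -105165/2 (g = ((9/2)*95)*(-123) = (855/2)*(-123) = -105165/2 ≈ -52583.)
n(F) = F*(-20 + F) (n(F) = (-20 + F)*F = F*(-20 + F))
(((-1509641 + 786101) - 1336556) + 3346021)*(n(-121) + g) = (((-1509641 + 786101) - 1336556) + 3346021)*(-121*(-20 - 121) - 105165/2) = ((-723540 - 1336556) + 3346021)*(-121*(-141) - 105165/2) = (-2060096 + 3346021)*(17061 - 105165/2) = 1285925*(-71043/2) = -91355969775/2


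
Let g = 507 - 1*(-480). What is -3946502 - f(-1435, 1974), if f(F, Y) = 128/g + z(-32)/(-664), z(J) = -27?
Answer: -2586411234377/655368 ≈ -3.9465e+6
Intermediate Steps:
g = 987 (g = 507 + 480 = 987)
f(F, Y) = 111641/655368 (f(F, Y) = 128/987 - 27/(-664) = 128*(1/987) - 27*(-1/664) = 128/987 + 27/664 = 111641/655368)
-3946502 - f(-1435, 1974) = -3946502 - 1*111641/655368 = -3946502 - 111641/655368 = -2586411234377/655368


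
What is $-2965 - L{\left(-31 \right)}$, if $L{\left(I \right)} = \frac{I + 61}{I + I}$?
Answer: $- \frac{91900}{31} \approx -2964.5$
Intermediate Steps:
$L{\left(I \right)} = \frac{61 + I}{2 I}$
$-2965 - L{\left(-31 \right)} = -2965 - \frac{61 - 31}{2 \left(-31\right)} = -2965 - \frac{1}{2} \left(- \frac{1}{31}\right) 30 = -2965 - - \frac{15}{31} = -2965 + \frac{15}{31} = - \frac{91900}{31}$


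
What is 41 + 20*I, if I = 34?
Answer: 721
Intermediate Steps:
41 + 20*I = 41 + 20*34 = 41 + 680 = 721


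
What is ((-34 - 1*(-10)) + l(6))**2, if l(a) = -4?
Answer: 784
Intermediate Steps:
((-34 - 1*(-10)) + l(6))**2 = ((-34 - 1*(-10)) - 4)**2 = ((-34 + 10) - 4)**2 = (-24 - 4)**2 = (-28)**2 = 784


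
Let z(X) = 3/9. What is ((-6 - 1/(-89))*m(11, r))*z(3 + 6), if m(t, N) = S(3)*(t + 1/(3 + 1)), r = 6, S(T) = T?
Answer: -23985/356 ≈ -67.374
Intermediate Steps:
m(t, N) = 3/4 + 3*t (m(t, N) = 3*(t + 1/(3 + 1)) = 3*(t + 1/4) = 3*(1/4 + t) = 3/4 + 3*t)
z(X) = 1/3 (z(X) = 3*(1/9) = 1/3)
((-6 - 1/(-89))*m(11, r))*z(3 + 6) = ((-6 - 1/(-89))*(3/4 + 3*11))*(1/3) = ((-6 - 1*(-1/89))*(3/4 + 33))*(1/3) = ((-6 + 1/89)*(135/4))*(1/3) = -533/89*135/4*(1/3) = -71955/356*1/3 = -23985/356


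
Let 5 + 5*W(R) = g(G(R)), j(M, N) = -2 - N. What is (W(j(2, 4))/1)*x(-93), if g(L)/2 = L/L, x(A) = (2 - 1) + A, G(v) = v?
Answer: 276/5 ≈ 55.200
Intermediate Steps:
x(A) = 1 + A
g(L) = 2 (g(L) = 2*(L/L) = 2*1 = 2)
W(R) = -3/5 (W(R) = -1 + (1/5)*2 = -1 + 2/5 = -3/5)
(W(j(2, 4))/1)*x(-93) = (-3/5/1)*(1 - 93) = -3/5*1*(-92) = -3/5*(-92) = 276/5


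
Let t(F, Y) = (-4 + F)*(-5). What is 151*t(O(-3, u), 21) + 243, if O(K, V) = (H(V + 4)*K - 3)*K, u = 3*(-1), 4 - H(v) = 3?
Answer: -10327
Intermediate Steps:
H(v) = 1 (H(v) = 4 - 1*3 = 4 - 3 = 1)
u = -3
O(K, V) = K*(-3 + K) (O(K, V) = (1*K - 3)*K = (K - 3)*K = (-3 + K)*K = K*(-3 + K))
t(F, Y) = 20 - 5*F
151*t(O(-3, u), 21) + 243 = 151*(20 - (-15)*(-3 - 3)) + 243 = 151*(20 - (-15)*(-6)) + 243 = 151*(20 - 5*18) + 243 = 151*(20 - 90) + 243 = 151*(-70) + 243 = -10570 + 243 = -10327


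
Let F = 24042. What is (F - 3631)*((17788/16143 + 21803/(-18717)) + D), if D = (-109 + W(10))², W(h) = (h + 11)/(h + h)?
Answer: 9582226952563256507/40286470800 ≈ 2.3785e+8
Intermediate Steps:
W(h) = (11 + h)/(2*h) (W(h) = (11 + h)/((2*h)) = (11 + h)*(1/(2*h)) = (11 + h)/(2*h))
D = 4661281/400 (D = (-109 + (½)*(11 + 10)/10)² = (-109 + (½)*(⅒)*21)² = (-109 + 21/20)² = (-2159/20)² = 4661281/400 ≈ 11653.)
(F - 3631)*((17788/16143 + 21803/(-18717)) + D) = (24042 - 3631)*((17788/16143 + 21803/(-18717)) + 4661281/400) = 20411*((17788*(1/16143) + 21803*(-1/18717)) + 4661281/400) = 20411*((17788/16143 - 21803/18717) + 4661281/400) = 20411*(-6342611/100716177 + 4661281/400) = 20411*(469463865198337/40286470800) = 9582226952563256507/40286470800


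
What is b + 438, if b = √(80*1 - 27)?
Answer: 438 + √53 ≈ 445.28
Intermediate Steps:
b = √53 (b = √(80 - 27) = √53 ≈ 7.2801)
b + 438 = √53 + 438 = 438 + √53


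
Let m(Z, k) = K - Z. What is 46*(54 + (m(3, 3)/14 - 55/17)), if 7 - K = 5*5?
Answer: 38525/17 ≈ 2266.2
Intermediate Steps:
K = -18 (K = 7 - 5*5 = 7 - 1*25 = 7 - 25 = -18)
m(Z, k) = -18 - Z
46*(54 + (m(3, 3)/14 - 55/17)) = 46*(54 + ((-18 - 1*3)/14 - 55/17)) = 46*(54 + ((-18 - 3)*(1/14) - 55*1/17)) = 46*(54 + (-21*1/14 - 55/17)) = 46*(54 + (-3/2 - 55/17)) = 46*(54 - 161/34) = 46*(1675/34) = 38525/17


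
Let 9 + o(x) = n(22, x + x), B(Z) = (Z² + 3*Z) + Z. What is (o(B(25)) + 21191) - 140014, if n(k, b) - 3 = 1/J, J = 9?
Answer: -1069460/9 ≈ -1.1883e+5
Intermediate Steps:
n(k, b) = 28/9 (n(k, b) = 3 + 1/9 = 3 + ⅑ = 28/9)
B(Z) = Z² + 4*Z
o(x) = -53/9 (o(x) = -9 + 28/9 = -53/9)
(o(B(25)) + 21191) - 140014 = (-53/9 + 21191) - 140014 = 190666/9 - 140014 = -1069460/9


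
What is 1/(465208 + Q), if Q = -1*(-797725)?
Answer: 1/1262933 ≈ 7.9181e-7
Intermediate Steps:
Q = 797725
1/(465208 + Q) = 1/(465208 + 797725) = 1/1262933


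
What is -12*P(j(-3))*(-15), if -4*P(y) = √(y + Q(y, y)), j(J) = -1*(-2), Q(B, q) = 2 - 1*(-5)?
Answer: -135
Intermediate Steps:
Q(B, q) = 7 (Q(B, q) = 2 + 5 = 7)
j(J) = 2
P(y) = -√(7 + y)/4 (P(y) = -√(y + 7)/4 = -√(7 + y)/4)
-12*P(j(-3))*(-15) = -(-3)*√(7 + 2)*(-15) = -(-3)*√9*(-15) = -(-3)*3*(-15) = -12*(-¾)*(-15) = 9*(-15) = -135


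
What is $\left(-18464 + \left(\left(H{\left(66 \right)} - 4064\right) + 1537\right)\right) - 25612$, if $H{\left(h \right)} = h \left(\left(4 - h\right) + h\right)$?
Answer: $-46339$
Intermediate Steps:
$H{\left(h \right)} = 4 h$ ($H{\left(h \right)} = h 4 = 4 h$)
$\left(-18464 + \left(\left(H{\left(66 \right)} - 4064\right) + 1537\right)\right) - 25612 = \left(-18464 + \left(\left(4 \cdot 66 - 4064\right) + 1537\right)\right) - 25612 = \left(-18464 + \left(\left(264 - 4064\right) + 1537\right)\right) - 25612 = \left(-18464 + \left(-3800 + 1537\right)\right) - 25612 = \left(-18464 - 2263\right) - 25612 = -20727 - 25612 = -46339$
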